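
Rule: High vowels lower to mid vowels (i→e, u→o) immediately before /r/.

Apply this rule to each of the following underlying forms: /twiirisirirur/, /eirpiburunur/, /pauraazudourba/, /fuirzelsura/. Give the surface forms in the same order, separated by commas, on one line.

/twiirisirirur/: /i/ is a high vowel immediately before /r/, so it lowers to [e]. /i/ is a high vowel immediately before /r/, so it lowers to [e]. /i/ is a high vowel immediately before /r/, so it lowers to [e]. /u/ is a high vowel immediately before /r/, so it lowers to [o]. → [twierisereror].
/eirpiburunur/: /i/ is a high vowel immediately before /r/, so it lowers to [e]. /u/ is a high vowel immediately before /r/, so it lowers to [o]. /u/ is a high vowel immediately before /r/, so it lowers to [o]. → [eerpiborunor].
/pauraazudourba/: /u/ is a high vowel immediately before /r/, so it lowers to [o]. /u/ is a high vowel immediately before /r/, so it lowers to [o]. → [paoraazudoorba].
/fuirzelsura/: /i/ is a high vowel immediately before /r/, so it lowers to [e]. /u/ is a high vowel immediately before /r/, so it lowers to [o]. → [fuerzelsora].

twierisereror, eerpiborunor, paoraazudoorba, fuerzelsora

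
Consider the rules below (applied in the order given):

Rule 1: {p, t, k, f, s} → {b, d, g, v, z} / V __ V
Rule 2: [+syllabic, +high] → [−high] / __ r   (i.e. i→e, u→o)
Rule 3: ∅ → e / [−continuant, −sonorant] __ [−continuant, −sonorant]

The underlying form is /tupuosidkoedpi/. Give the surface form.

tubuozidekoedepi

Rule 1 (intervocalic voicing): /p/ is a voiceless obstruent between vowels /u/ and /u/, so it voices to [b]. /s/ is a voiceless obstruent between vowels /o/ and /i/, so it voices to [z]. /tupuosidkoedpi/ → tubuozidkoedpi.
Rule 2 (pre-rhotic lowering): no segment meets the environment; /tubuozidkoedpi/ is unchanged.
Rule 3 (stop-cluster e-epenthesis): /d/ and /k/ form a stop–stop cluster, so [e] is inserted between them. /d/ and /p/ form a stop–stop cluster, so [e] is inserted between them. /tubuozidkoedpi/ → tubuozidekoedepi.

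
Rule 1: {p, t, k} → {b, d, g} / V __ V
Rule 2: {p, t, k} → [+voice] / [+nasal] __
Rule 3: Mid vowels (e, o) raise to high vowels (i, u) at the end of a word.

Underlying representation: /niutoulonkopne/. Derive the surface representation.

niudoulongopni

Rule 1 (intervocalic voicing): /t/ is a voiceless stop between vowels /u/ and /o/, so it voices to [d]. /niutoulonkopne/ → niudoulonkopne.
Rule 2 (post-nasal voicing): /k/ is a voiceless stop immediately after the nasal /n/, so it voices to [g]. /niudoulonkopne/ → niudoulongopne.
Rule 3 (final vowel raising): /e/ is a mid vowel in word-final position, so it raises to [i]. /niudoulongopne/ → niudoulongopni.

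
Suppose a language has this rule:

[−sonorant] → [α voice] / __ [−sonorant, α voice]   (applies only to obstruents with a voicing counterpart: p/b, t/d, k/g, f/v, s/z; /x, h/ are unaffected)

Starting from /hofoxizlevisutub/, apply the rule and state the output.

No segment of /hofoxizlevisutub/ meets the structural description of the rule, so the form surfaces unchanged.

hofoxizlevisutub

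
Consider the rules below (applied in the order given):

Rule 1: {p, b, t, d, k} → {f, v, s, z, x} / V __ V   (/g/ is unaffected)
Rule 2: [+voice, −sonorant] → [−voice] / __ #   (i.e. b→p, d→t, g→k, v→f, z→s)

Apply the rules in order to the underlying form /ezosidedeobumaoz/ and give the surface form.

Rule 1 (intervocalic spirantization): /d/ is a stop between vowels /i/ and /e/, so it spirantizes to the fricative [z]. /d/ is a stop between vowels /e/ and /e/, so it spirantizes to the fricative [z]. /b/ is a stop between vowels /o/ and /u/, so it spirantizes to the fricative [v]. /ezosidedeobumaoz/ → ezosizezeovumaoz.
Rule 2 (final devoicing): /z/ is a voiced obstruent in word-final position, so it devoices to [s]. /ezosizezeovumaoz/ → ezosizezeovumaos.

ezosizezeovumaos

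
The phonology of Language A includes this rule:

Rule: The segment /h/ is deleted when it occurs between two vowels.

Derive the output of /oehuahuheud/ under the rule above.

oeuaueud

/h/ occurs between vowels /e/ and /u/, so it deletes.
/h/ occurs between vowels /a/ and /u/, so it deletes.
/h/ occurs between vowels /u/ and /e/, so it deletes.
Surface form: [oeuaueud].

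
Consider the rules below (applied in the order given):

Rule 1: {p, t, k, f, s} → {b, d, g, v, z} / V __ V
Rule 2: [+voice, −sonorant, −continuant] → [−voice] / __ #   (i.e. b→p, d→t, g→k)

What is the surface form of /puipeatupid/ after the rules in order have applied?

Rule 1 (intervocalic voicing): /p/ is a voiceless obstruent between vowels /i/ and /e/, so it voices to [b]. /t/ is a voiceless obstruent between vowels /a/ and /u/, so it voices to [d]. /p/ is a voiceless obstruent between vowels /u/ and /i/, so it voices to [b]. /puipeatupid/ → puibeadubid.
Rule 2 (final devoicing): /d/ is a voiced stop in word-final position, so it devoices to [t]. /puibeadubid/ → puibeadubit.

puibeadubit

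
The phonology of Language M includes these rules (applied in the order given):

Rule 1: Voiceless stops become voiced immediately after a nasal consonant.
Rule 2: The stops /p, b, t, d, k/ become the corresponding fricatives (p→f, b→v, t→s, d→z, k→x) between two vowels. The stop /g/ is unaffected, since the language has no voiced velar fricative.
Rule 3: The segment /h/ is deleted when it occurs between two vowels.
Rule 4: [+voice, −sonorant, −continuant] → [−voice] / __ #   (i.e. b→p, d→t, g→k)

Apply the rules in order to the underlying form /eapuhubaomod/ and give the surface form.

Rule 1 (post-nasal voicing): no segment meets the environment; /eapuhubaomod/ is unchanged.
Rule 2 (intervocalic spirantization): /p/ is a stop between vowels /a/ and /u/, so it spirantizes to the fricative [f]. /b/ is a stop between vowels /u/ and /a/, so it spirantizes to the fricative [v]. /eapuhubaomod/ → eafuhuvaomod.
Rule 3 (intervocalic h-deletion): /h/ occurs between vowels /u/ and /u/, so it deletes. /eafuhuvaomod/ → eafuuvaomod.
Rule 4 (final devoicing): /d/ is a voiced stop in word-final position, so it devoices to [t]. /eafuuvaomod/ → eafuuvaomot.

eafuuvaomot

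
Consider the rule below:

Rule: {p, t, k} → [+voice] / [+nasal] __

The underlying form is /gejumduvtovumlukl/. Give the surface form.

gejumduvtovumlukl

No segment of /gejumduvtovumlukl/ meets the structural description of the rule, so the form surfaces unchanged.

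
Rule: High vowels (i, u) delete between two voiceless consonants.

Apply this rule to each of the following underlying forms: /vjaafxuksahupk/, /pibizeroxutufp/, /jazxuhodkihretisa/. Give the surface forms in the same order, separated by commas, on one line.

/vjaafxuksahupk/: /u/ is a high vowel flanked by voiceless consonants /x/ and /k/, so it deletes. /u/ is a high vowel flanked by voiceless consonants /h/ and /p/, so it deletes. → [vjaafxksahpk].
/pibizeroxutufp/: /u/ is a high vowel flanked by voiceless consonants /x/ and /t/, so it deletes. /u/ is a high vowel flanked by voiceless consonants /t/ and /f/, so it deletes. → [pibizeroxtfp].
/jazxuhodkihretisa/: /u/ is a high vowel flanked by voiceless consonants /x/ and /h/, so it deletes. /i/ is a high vowel flanked by voiceless consonants /k/ and /h/, so it deletes. /i/ is a high vowel flanked by voiceless consonants /t/ and /s/, so it deletes. → [jazxhodkhretsa].

vjaafxksahpk, pibizeroxtfp, jazxhodkhretsa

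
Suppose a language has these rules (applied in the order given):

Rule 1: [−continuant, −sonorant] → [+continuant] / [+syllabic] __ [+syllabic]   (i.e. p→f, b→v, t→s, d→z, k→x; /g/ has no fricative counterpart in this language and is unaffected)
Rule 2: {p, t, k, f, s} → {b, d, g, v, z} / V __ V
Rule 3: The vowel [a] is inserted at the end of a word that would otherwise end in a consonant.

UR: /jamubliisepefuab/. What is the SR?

Rule 1 (intervocalic spirantization): /p/ is a stop between vowels /e/ and /e/, so it spirantizes to the fricative [f]. /jamubliisepefuab/ → jamubliisefefuab.
Rule 2 (intervocalic voicing): /s/ is a voiceless obstruent between vowels /i/ and /e/, so it voices to [z]. /f/ is a voiceless obstruent between vowels /e/ and /e/, so it voices to [v]. /f/ is a voiceless obstruent between vowels /e/ and /u/, so it voices to [v]. /jamubliisefefuab/ → jamubliizevevuab.
Rule 3 (final a-epenthesis): the form ends in the consonant /b/, so [a] is inserted word-finally. /jamubliizevevuab/ → jamubliizevevuaba.

jamubliizevevuaba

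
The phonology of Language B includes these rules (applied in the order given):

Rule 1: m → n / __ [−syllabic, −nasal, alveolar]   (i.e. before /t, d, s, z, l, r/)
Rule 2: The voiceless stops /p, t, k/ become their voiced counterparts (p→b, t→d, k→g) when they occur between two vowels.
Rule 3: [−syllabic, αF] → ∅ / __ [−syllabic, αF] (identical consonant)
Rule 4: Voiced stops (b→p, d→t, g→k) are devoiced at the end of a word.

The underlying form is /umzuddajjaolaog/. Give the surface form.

Rule 1 (nasal place assimilation): /m/ precedes the alveolar consonant /z/, so it assimilates in place to [n]. /umzuddajjaolaog/ → unzuddajjaolaog.
Rule 2 (intervocalic voicing): no segment meets the environment; /unzuddajjaolaog/ is unchanged.
Rule 3 (degemination): /dd/ is a geminate; the first /d/ deletes. /jj/ is a geminate; the first /j/ deletes. /unzuddajjaolaog/ → unzudajaolaog.
Rule 4 (final devoicing): /g/ is a voiced stop in word-final position, so it devoices to [k]. /unzudajaolaog/ → unzudajaolaok.

unzudajaolaok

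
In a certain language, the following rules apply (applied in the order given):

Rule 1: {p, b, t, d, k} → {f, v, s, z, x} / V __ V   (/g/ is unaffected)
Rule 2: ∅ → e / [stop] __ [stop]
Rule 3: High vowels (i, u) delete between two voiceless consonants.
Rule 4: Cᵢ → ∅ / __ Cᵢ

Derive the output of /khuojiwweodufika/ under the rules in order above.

khuojiweozufxa

Rule 1 (intervocalic spirantization): /d/ is a stop between vowels /o/ and /u/, so it spirantizes to the fricative [z]. /k/ is a stop between vowels /i/ and /a/, so it spirantizes to the fricative [x]. /khuojiwweodufika/ → khuojiwweozufixa.
Rule 2 (stop-cluster e-epenthesis): no segment meets the environment; /khuojiwweozufixa/ is unchanged.
Rule 3 (high vowel syncope): /i/ is a high vowel flanked by voiceless consonants /f/ and /x/, so it deletes. /khuojiwweozufixa/ → khuojiwweozufxa.
Rule 4 (degemination): /ww/ is a geminate; the first /w/ deletes. /khuojiwweozufxa/ → khuojiweozufxa.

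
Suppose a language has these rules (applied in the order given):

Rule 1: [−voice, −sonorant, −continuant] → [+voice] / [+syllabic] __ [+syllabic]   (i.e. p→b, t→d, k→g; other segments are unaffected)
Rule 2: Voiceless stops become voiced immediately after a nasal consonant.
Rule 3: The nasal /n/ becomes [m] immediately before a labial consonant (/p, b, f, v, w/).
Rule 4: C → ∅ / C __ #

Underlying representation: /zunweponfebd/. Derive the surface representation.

Rule 1 (intervocalic voicing): /p/ is a voiceless stop between vowels /e/ and /o/, so it voices to [b]. /zunweponfebd/ → zunwebonfebd.
Rule 2 (post-nasal voicing): no segment meets the environment; /zunwebonfebd/ is unchanged.
Rule 3 (nasal place assimilation): /n/ precedes the labial consonant /w/, so it assimilates in place to [m]. /n/ precedes the labial consonant /f/, so it assimilates in place to [m]. /zunwebonfebd/ → zumwebomfebd.
Rule 4 (final cluster simplification): /d/ is the second consonant of a word-final cluster /bd/, so it deletes. /zumwebomfebd/ → zumwebomfeb.

zumwebomfeb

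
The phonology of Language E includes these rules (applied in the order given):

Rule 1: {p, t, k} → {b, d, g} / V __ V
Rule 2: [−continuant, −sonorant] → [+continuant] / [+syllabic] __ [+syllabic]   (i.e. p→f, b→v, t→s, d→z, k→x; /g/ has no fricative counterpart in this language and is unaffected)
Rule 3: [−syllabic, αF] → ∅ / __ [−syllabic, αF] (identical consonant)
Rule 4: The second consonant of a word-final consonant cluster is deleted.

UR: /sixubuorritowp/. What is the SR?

Rule 1 (intervocalic voicing): /t/ is a voiceless stop between vowels /i/ and /o/, so it voices to [d]. /sixubuorritowp/ → sixubuorridowp.
Rule 2 (intervocalic spirantization): /b/ is a stop between vowels /u/ and /u/, so it spirantizes to the fricative [v]. /d/ is a stop between vowels /i/ and /o/, so it spirantizes to the fricative [z]. /sixubuorridowp/ → sixuvuorrizowp.
Rule 3 (degemination): /rr/ is a geminate; the first /r/ deletes. /sixuvuorrizowp/ → sixuvuorizowp.
Rule 4 (final cluster simplification): /p/ is the second consonant of a word-final cluster /wp/, so it deletes. /sixuvuorizowp/ → sixuvuorizow.

sixuvuorizow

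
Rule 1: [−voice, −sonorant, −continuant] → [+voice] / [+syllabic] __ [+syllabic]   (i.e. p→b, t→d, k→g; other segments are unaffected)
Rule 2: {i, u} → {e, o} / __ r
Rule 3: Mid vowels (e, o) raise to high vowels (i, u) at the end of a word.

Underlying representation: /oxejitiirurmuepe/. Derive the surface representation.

oxejidierormuebi

Rule 1 (intervocalic voicing): /t/ is a voiceless stop between vowels /i/ and /i/, so it voices to [d]. /p/ is a voiceless stop between vowels /e/ and /e/, so it voices to [b]. /oxejitiirurmuepe/ → oxejidiirurmuebe.
Rule 2 (pre-rhotic lowering): /i/ is a high vowel immediately before /r/, so it lowers to [e]. /u/ is a high vowel immediately before /r/, so it lowers to [o]. /oxejidiirurmuebe/ → oxejidierormuebe.
Rule 3 (final vowel raising): /e/ is a mid vowel in word-final position, so it raises to [i]. /oxejidierormuebe/ → oxejidierormuebi.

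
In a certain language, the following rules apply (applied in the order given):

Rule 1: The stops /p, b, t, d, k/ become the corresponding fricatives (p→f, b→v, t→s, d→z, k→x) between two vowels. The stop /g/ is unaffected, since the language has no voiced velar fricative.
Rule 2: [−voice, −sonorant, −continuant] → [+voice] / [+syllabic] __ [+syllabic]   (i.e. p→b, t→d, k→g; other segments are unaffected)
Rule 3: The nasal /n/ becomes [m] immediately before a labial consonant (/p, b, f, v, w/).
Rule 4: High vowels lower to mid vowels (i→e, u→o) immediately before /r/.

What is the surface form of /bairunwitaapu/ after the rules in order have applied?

baerumwisaafu

Rule 1 (intervocalic spirantization): /t/ is a stop between vowels /i/ and /a/, so it spirantizes to the fricative [s]. /p/ is a stop between vowels /a/ and /u/, so it spirantizes to the fricative [f]. /bairunwitaapu/ → bairunwisaafu.
Rule 2 (intervocalic voicing): no segment meets the environment; /bairunwisaafu/ is unchanged.
Rule 3 (nasal place assimilation): /n/ precedes the labial consonant /w/, so it assimilates in place to [m]. /bairunwisaafu/ → bairumwisaafu.
Rule 4 (pre-rhotic lowering): /i/ is a high vowel immediately before /r/, so it lowers to [e]. /bairumwisaafu/ → baerumwisaafu.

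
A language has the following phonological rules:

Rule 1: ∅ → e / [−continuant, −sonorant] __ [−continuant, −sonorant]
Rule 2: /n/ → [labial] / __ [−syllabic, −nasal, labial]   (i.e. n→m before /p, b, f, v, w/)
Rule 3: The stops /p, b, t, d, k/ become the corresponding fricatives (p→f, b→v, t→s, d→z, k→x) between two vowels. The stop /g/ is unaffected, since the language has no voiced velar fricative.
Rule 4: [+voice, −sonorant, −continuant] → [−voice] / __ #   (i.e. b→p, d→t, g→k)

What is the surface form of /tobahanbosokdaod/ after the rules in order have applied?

Rule 1 (stop-cluster e-epenthesis): /k/ and /d/ form a stop–stop cluster, so [e] is inserted between them. /tobahanbosokdaod/ → tobahanbosokedaod.
Rule 2 (nasal place assimilation): /n/ precedes the labial consonant /b/, so it assimilates in place to [m]. /tobahanbosokedaod/ → tobahambosokedaod.
Rule 3 (intervocalic spirantization): /b/ is a stop between vowels /o/ and /a/, so it spirantizes to the fricative [v]. /k/ is a stop between vowels /o/ and /e/, so it spirantizes to the fricative [x]. /d/ is a stop between vowels /e/ and /a/, so it spirantizes to the fricative [z]. /tobahambosokedaod/ → tovahambosoxezaod.
Rule 4 (final devoicing): /d/ is a voiced stop in word-final position, so it devoices to [t]. /tovahambosoxezaod/ → tovahambosoxezaot.

tovahambosoxezaot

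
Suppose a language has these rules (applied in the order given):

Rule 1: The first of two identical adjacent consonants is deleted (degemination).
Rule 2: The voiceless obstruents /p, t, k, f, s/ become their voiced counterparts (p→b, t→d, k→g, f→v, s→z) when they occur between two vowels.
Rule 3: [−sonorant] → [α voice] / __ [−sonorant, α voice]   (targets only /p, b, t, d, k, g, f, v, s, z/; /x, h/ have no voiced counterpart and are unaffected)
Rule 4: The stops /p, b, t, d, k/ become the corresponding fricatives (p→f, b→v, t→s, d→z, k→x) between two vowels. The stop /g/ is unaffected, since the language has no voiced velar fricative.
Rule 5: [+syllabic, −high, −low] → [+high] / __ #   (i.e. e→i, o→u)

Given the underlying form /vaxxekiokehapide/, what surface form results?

vaxegiogehavizi

Rule 1 (degemination): /xx/ is a geminate; the first /x/ deletes. /vaxxekiokehapide/ → vaxekiokehapide.
Rule 2 (intervocalic voicing): /k/ is a voiceless obstruent between vowels /e/ and /i/, so it voices to [g]. /k/ is a voiceless obstruent between vowels /o/ and /e/, so it voices to [g]. /p/ is a voiceless obstruent between vowels /a/ and /i/, so it voices to [b]. /vaxekiokehapide/ → vaxegiogehabide.
Rule 3 (regressive voicing assimilation): no segment meets the environment; /vaxegiogehabide/ is unchanged.
Rule 4 (intervocalic spirantization): /b/ is a stop between vowels /a/ and /i/, so it spirantizes to the fricative [v]. /d/ is a stop between vowels /i/ and /e/, so it spirantizes to the fricative [z]. /vaxegiogehabide/ → vaxegiogehavize.
Rule 5 (final vowel raising): /e/ is a mid vowel in word-final position, so it raises to [i]. /vaxegiogehavize/ → vaxegiogehavizi.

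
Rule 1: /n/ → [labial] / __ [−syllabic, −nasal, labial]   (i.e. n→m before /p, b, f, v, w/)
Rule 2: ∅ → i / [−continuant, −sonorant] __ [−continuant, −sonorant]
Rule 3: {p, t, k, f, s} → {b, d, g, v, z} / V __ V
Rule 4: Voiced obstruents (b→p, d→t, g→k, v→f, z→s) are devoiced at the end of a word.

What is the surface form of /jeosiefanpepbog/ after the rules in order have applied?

jeozievampebibok

Rule 1 (nasal place assimilation): /n/ precedes the labial consonant /p/, so it assimilates in place to [m]. /jeosiefanpepbog/ → jeosiefampepbog.
Rule 2 (stop-cluster i-epenthesis): /p/ and /b/ form a stop–stop cluster, so [i] is inserted between them. /jeosiefampepbog/ → jeosiefampepibog.
Rule 3 (intervocalic voicing): /s/ is a voiceless obstruent between vowels /o/ and /i/, so it voices to [z]. /f/ is a voiceless obstruent between vowels /e/ and /a/, so it voices to [v]. /p/ is a voiceless obstruent between vowels /e/ and /i/, so it voices to [b]. /jeosiefampepibog/ → jeozievampebibog.
Rule 4 (final devoicing): /g/ is a voiced obstruent in word-final position, so it devoices to [k]. /jeozievampebibog/ → jeozievampebibok.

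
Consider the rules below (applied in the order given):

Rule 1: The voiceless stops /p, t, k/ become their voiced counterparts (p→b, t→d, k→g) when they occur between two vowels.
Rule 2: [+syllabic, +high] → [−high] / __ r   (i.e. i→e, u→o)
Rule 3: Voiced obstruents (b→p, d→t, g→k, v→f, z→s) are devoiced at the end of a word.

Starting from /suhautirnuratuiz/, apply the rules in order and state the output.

Rule 1 (intervocalic voicing): /t/ is a voiceless stop between vowels /u/ and /i/, so it voices to [d]. /t/ is a voiceless stop between vowels /a/ and /u/, so it voices to [d]. /suhautirnuratuiz/ → suhaudirnuraduiz.
Rule 2 (pre-rhotic lowering): /i/ is a high vowel immediately before /r/, so it lowers to [e]. /u/ is a high vowel immediately before /r/, so it lowers to [o]. /suhaudirnuraduiz/ → suhaudernoraduiz.
Rule 3 (final devoicing): /z/ is a voiced obstruent in word-final position, so it devoices to [s]. /suhaudernoraduiz/ → suhaudernoraduis.

suhaudernoraduis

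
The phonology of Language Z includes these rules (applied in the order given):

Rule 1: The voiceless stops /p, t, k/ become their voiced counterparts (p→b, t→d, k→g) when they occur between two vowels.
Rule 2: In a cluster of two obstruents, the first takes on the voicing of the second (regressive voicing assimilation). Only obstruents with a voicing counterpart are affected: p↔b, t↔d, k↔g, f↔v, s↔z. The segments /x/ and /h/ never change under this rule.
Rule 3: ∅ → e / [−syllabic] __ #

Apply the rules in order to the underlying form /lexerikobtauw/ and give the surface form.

lexerigoptauwe

Rule 1 (intervocalic voicing): /k/ is a voiceless stop between vowels /i/ and /o/, so it voices to [g]. /lexerikobtauw/ → lexerigobtauw.
Rule 2 (regressive voicing assimilation): /b/ precedes the voiceless obstruent /t/, so it devoices to [p] by assimilation. /lexerigobtauw/ → lexerigoptauw.
Rule 3 (final e-epenthesis): the form ends in the consonant /w/, so [e] is inserted word-finally. /lexerigoptauw/ → lexerigoptauwe.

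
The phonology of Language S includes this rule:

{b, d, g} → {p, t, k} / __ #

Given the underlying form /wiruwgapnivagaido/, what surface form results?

No segment of /wiruwgapnivagaido/ meets the structural description of the rule, so the form surfaces unchanged.

wiruwgapnivagaido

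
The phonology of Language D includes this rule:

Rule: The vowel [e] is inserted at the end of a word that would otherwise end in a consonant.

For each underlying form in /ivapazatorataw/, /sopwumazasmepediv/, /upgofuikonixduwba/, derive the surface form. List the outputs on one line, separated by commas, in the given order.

ivapazatoratawe, sopwumazasmepedive, upgofuikonixduwba

/ivapazatorataw/: the form ends in the consonant /w/, so [e] is inserted word-finally. → [ivapazatoratawe].
/sopwumazasmepediv/: the form ends in the consonant /v/, so [e] is inserted word-finally. → [sopwumazasmepedive].
/upgofuikonixduwba/: the rule's environment is not met; surfaces unchanged as [upgofuikonixduwba].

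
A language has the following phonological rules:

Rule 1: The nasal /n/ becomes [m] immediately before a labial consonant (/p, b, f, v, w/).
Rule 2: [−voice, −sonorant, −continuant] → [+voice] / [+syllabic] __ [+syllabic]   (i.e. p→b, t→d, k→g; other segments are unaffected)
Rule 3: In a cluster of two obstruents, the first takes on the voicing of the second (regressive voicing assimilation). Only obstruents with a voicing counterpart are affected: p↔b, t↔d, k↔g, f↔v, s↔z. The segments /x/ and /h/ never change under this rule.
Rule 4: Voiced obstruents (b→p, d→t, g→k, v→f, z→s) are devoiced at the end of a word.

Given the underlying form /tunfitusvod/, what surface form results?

Rule 1 (nasal place assimilation): /n/ precedes the labial consonant /f/, so it assimilates in place to [m]. /tunfitusvod/ → tumfitusvod.
Rule 2 (intervocalic voicing): /t/ is a voiceless stop between vowels /i/ and /u/, so it voices to [d]. /tumfitusvod/ → tumfidusvod.
Rule 3 (regressive voicing assimilation): /s/ precedes the voiced obstruent /v/, so it voices to [z] by assimilation. /tumfidusvod/ → tumfiduzvod.
Rule 4 (final devoicing): /d/ is a voiced obstruent in word-final position, so it devoices to [t]. /tumfiduzvod/ → tumfiduzvot.

tumfiduzvot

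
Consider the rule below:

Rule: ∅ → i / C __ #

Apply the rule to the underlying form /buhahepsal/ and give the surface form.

buhahepsali

the form ends in the consonant /l/, so [i] is inserted word-finally.
Surface form: [buhahepsali].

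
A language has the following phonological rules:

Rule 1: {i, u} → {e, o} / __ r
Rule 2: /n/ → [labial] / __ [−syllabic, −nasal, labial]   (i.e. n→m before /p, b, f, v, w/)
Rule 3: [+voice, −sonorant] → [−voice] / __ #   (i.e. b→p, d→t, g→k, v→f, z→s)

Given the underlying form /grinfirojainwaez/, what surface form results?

Rule 1 (pre-rhotic lowering): /i/ is a high vowel immediately before /r/, so it lowers to [e]. /grinfirojainwaez/ → grinferojainwaez.
Rule 2 (nasal place assimilation): /n/ precedes the labial consonant /f/, so it assimilates in place to [m]. /n/ precedes the labial consonant /w/, so it assimilates in place to [m]. /grinferojainwaez/ → grimferojaimwaez.
Rule 3 (final devoicing): /z/ is a voiced obstruent in word-final position, so it devoices to [s]. /grimferojaimwaez/ → grimferojaimwaes.

grimferojaimwaes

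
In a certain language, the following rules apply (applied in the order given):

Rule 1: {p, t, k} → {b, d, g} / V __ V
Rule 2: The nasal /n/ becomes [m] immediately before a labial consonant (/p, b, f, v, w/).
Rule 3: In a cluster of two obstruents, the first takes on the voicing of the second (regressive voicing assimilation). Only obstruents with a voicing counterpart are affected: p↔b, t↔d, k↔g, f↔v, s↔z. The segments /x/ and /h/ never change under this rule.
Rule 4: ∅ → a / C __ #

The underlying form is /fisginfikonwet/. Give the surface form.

Rule 1 (intervocalic voicing): /k/ is a voiceless stop between vowels /i/ and /o/, so it voices to [g]. /fisginfikonwet/ → fisginfigonwet.
Rule 2 (nasal place assimilation): /n/ precedes the labial consonant /f/, so it assimilates in place to [m]. /n/ precedes the labial consonant /w/, so it assimilates in place to [m]. /fisginfigonwet/ → fisgimfigomwet.
Rule 3 (regressive voicing assimilation): /s/ precedes the voiced obstruent /g/, so it voices to [z] by assimilation. /fisgimfigomwet/ → fizgimfigomwet.
Rule 4 (final a-epenthesis): the form ends in the consonant /t/, so [a] is inserted word-finally. /fizgimfigomwet/ → fizgimfigomweta.

fizgimfigomweta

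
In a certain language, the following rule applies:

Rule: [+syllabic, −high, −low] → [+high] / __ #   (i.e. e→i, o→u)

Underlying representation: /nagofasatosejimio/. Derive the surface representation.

Scanning /nagofasatosejimio/: /o/ at position 4 is not in the conditioning environment; /o/ at position 10 is not in the conditioning environment; /e/ at position 12 is not in the conditioning environment; /o/ is a mid vowel in word-final position, so it raises to [u].
Result: [nagofasatosejimiu].

nagofasatosejimiu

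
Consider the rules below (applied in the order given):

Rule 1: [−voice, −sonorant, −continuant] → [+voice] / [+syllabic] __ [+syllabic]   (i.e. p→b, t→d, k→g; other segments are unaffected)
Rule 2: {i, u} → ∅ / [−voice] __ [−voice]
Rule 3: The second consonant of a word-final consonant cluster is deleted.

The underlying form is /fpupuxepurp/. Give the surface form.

Rule 1 (intervocalic voicing): /p/ is a voiceless stop between vowels /u/ and /u/, so it voices to [b]. /p/ is a voiceless stop between vowels /e/ and /u/, so it voices to [b]. /fpupuxepurp/ → fpubuxeburp.
Rule 2 (high vowel syncope): no segment meets the environment; /fpubuxeburp/ is unchanged.
Rule 3 (final cluster simplification): /p/ is the second consonant of a word-final cluster /rp/, so it deletes. /fpubuxeburp/ → fpubuxebur.

fpubuxebur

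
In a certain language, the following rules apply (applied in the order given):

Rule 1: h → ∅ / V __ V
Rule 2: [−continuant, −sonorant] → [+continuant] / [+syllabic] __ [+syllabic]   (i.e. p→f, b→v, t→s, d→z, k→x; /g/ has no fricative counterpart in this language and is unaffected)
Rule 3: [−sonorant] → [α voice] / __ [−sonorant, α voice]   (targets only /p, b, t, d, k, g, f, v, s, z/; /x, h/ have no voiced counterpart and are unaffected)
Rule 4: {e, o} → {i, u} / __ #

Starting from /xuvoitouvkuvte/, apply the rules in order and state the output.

Rule 1 (intervocalic h-deletion): no segment meets the environment; /xuvoitouvkuvte/ is unchanged.
Rule 2 (intervocalic spirantization): /t/ is a stop between vowels /i/ and /o/, so it spirantizes to the fricative [s]. /xuvoitouvkuvte/ → xuvoisouvkuvte.
Rule 3 (regressive voicing assimilation): /v/ precedes the voiceless obstruent /k/, so it devoices to [f] by assimilation. /v/ precedes the voiceless obstruent /t/, so it devoices to [f] by assimilation. /xuvoisouvkuvte/ → xuvoisoufkufte.
Rule 4 (final vowel raising): /e/ is a mid vowel in word-final position, so it raises to [i]. /xuvoisoufkufte/ → xuvoisoufkufti.

xuvoisoufkufti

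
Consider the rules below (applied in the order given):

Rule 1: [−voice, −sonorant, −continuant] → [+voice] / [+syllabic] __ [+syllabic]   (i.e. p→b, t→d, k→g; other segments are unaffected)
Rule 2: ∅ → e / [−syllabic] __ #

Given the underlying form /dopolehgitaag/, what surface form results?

Rule 1 (intervocalic voicing): /p/ is a voiceless stop between vowels /o/ and /o/, so it voices to [b]. /t/ is a voiceless stop between vowels /i/ and /a/, so it voices to [d]. /dopolehgitaag/ → dobolehgidaag.
Rule 2 (final e-epenthesis): the form ends in the consonant /g/, so [e] is inserted word-finally. /dobolehgidaag/ → dobolehgidaage.

dobolehgidaage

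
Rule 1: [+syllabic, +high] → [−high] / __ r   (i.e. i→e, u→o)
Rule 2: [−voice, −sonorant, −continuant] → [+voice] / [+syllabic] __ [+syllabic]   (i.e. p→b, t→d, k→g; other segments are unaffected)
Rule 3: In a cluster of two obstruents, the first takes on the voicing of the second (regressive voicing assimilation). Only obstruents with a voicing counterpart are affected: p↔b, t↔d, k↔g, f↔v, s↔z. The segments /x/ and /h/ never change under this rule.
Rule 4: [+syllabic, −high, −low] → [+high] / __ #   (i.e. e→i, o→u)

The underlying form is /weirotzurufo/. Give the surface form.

Rule 1 (pre-rhotic lowering): /i/ is a high vowel immediately before /r/, so it lowers to [e]. /u/ is a high vowel immediately before /r/, so it lowers to [o]. /weirotzurufo/ → weerotzorufo.
Rule 2 (intervocalic voicing): no segment meets the environment; /weerotzorufo/ is unchanged.
Rule 3 (regressive voicing assimilation): /t/ precedes the voiced obstruent /z/, so it voices to [d] by assimilation. /weerotzorufo/ → weerodzorufo.
Rule 4 (final vowel raising): /o/ is a mid vowel in word-final position, so it raises to [u]. /weerodzorufo/ → weerodzorufu.

weerodzorufu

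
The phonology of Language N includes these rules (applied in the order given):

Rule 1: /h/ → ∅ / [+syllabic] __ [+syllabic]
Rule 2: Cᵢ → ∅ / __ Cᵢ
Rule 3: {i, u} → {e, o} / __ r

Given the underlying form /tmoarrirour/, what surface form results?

Rule 1 (intervocalic h-deletion): no segment meets the environment; /tmoarrirour/ is unchanged.
Rule 2 (degemination): /rr/ is a geminate; the first /r/ deletes. /tmoarrirour/ → tmoarirour.
Rule 3 (pre-rhotic lowering): /i/ is a high vowel immediately before /r/, so it lowers to [e]. /u/ is a high vowel immediately before /r/, so it lowers to [o]. /tmoarirour/ → tmoareroor.

tmoareroor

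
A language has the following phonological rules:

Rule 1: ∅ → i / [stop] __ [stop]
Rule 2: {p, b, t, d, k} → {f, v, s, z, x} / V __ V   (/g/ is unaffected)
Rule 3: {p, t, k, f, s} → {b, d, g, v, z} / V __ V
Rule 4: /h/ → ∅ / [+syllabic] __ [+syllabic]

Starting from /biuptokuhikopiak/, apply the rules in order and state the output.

biuvizoxuixoviak

Rule 1 (stop-cluster i-epenthesis): /p/ and /t/ form a stop–stop cluster, so [i] is inserted between them. /biuptokuhikopiak/ → biupitokuhikopiak.
Rule 2 (intervocalic spirantization): /p/ is a stop between vowels /u/ and /i/, so it spirantizes to the fricative [f]. /t/ is a stop between vowels /i/ and /o/, so it spirantizes to the fricative [s]. /k/ is a stop between vowels /o/ and /u/, so it spirantizes to the fricative [x]. /k/ is a stop between vowels /i/ and /o/, so it spirantizes to the fricative [x]. /p/ is a stop between vowels /o/ and /i/, so it spirantizes to the fricative [f]. /biupitokuhikopiak/ → biufisoxuhixofiak.
Rule 3 (intervocalic voicing): /f/ is a voiceless obstruent between vowels /u/ and /i/, so it voices to [v]. /s/ is a voiceless obstruent between vowels /i/ and /o/, so it voices to [z]. /f/ is a voiceless obstruent between vowels /o/ and /i/, so it voices to [v]. /biufisoxuhixofiak/ → biuvizoxuhixoviak.
Rule 4 (intervocalic h-deletion): /h/ occurs between vowels /u/ and /i/, so it deletes. /biuvizoxuhixoviak/ → biuvizoxuixoviak.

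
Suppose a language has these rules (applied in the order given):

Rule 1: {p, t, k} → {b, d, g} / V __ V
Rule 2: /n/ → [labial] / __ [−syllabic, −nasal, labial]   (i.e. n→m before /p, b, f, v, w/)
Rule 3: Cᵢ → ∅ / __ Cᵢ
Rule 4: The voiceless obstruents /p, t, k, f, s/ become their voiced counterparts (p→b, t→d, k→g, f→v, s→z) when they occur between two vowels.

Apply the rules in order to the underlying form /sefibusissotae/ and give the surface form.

Rule 1 (intervocalic voicing): /t/ is a voiceless stop between vowels /o/ and /a/, so it voices to [d]. /sefibusissotae/ → sefibusissodae.
Rule 2 (nasal place assimilation): no segment meets the environment; /sefibusissodae/ is unchanged.
Rule 3 (degemination): /ss/ is a geminate; the first /s/ deletes. /sefibusissodae/ → sefibusisodae.
Rule 4 (intervocalic voicing): /f/ is a voiceless obstruent between vowels /e/ and /i/, so it voices to [v]. /s/ is a voiceless obstruent between vowels /u/ and /i/, so it voices to [z]. /s/ is a voiceless obstruent between vowels /i/ and /o/, so it voices to [z]. /sefibusisodae/ → sevibuzizodae.

sevibuzizodae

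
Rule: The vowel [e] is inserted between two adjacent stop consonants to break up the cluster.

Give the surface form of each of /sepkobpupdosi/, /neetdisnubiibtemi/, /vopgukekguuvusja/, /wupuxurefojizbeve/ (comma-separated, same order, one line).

sepekobepupedosi, neetedisnubiibetemi, vopegukekeguuvusja, wupuxurefojizbeve

/sepkobpupdosi/: /p/ and /k/ form a stop–stop cluster, so [e] is inserted between them. /b/ and /p/ form a stop–stop cluster, so [e] is inserted between them. /p/ and /d/ form a stop–stop cluster, so [e] is inserted between them. → [sepekobepupedosi].
/neetdisnubiibtemi/: /t/ and /d/ form a stop–stop cluster, so [e] is inserted between them. /b/ and /t/ form a stop–stop cluster, so [e] is inserted between them. → [neetedisnubiibetemi].
/vopgukekguuvusja/: /p/ and /g/ form a stop–stop cluster, so [e] is inserted between them. /k/ and /g/ form a stop–stop cluster, so [e] is inserted between them. → [vopegukekeguuvusja].
/wupuxurefojizbeve/: the rule's environment is not met; surfaces unchanged as [wupuxurefojizbeve].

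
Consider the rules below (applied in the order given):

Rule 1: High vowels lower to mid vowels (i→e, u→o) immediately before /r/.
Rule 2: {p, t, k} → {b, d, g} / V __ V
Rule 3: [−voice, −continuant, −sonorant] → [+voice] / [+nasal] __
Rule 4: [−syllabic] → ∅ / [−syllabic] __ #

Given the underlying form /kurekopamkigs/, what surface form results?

Rule 1 (pre-rhotic lowering): /u/ is a high vowel immediately before /r/, so it lowers to [o]. /kurekopamkigs/ → korekopamkigs.
Rule 2 (intervocalic voicing): /k/ is a voiceless stop between vowels /e/ and /o/, so it voices to [g]. /p/ is a voiceless stop between vowels /o/ and /a/, so it voices to [b]. /korekopamkigs/ → koregobamkigs.
Rule 3 (post-nasal voicing): /k/ is a voiceless stop immediately after the nasal /m/, so it voices to [g]. /koregobamkigs/ → koregobamgigs.
Rule 4 (final cluster simplification): /s/ is the second consonant of a word-final cluster /gs/, so it deletes. /koregobamgigs/ → koregobamgig.

koregobamgig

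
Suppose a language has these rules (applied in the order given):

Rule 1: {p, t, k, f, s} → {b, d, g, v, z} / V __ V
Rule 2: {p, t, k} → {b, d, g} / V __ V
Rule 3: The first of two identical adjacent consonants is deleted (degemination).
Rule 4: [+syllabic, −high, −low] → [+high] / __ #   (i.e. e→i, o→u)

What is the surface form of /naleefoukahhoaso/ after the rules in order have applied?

naleevougahoazu

Rule 1 (intervocalic voicing): /f/ is a voiceless obstruent between vowels /e/ and /o/, so it voices to [v]. /k/ is a voiceless obstruent between vowels /u/ and /a/, so it voices to [g]. /s/ is a voiceless obstruent between vowels /a/ and /o/, so it voices to [z]. /naleefoukahhoaso/ → naleevougahhoazo.
Rule 2 (intervocalic voicing): no segment meets the environment; /naleevougahhoazo/ is unchanged.
Rule 3 (degemination): /hh/ is a geminate; the first /h/ deletes. /naleevougahhoazo/ → naleevougahoazo.
Rule 4 (final vowel raising): /o/ is a mid vowel in word-final position, so it raises to [u]. /naleevougahoazo/ → naleevougahoazu.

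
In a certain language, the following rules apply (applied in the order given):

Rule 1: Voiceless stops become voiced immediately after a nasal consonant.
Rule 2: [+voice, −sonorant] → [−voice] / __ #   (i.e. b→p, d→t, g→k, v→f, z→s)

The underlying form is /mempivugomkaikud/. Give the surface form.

Rule 1 (post-nasal voicing): /p/ is a voiceless stop immediately after the nasal /m/, so it voices to [b]. /k/ is a voiceless stop immediately after the nasal /m/, so it voices to [g]. /mempivugomkaikud/ → membivugomgaikud.
Rule 2 (final devoicing): /d/ is a voiced obstruent in word-final position, so it devoices to [t]. /membivugomgaikud/ → membivugomgaikut.

membivugomgaikut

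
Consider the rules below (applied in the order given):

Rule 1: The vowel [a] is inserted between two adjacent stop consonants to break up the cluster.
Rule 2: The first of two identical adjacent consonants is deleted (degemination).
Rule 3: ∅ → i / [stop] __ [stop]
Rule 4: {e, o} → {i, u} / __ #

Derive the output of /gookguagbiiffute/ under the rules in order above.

Rule 1 (stop-cluster a-epenthesis): /k/ and /g/ form a stop–stop cluster, so [a] is inserted between them. /g/ and /b/ form a stop–stop cluster, so [a] is inserted between them. /gookguagbiiffute/ → gookaguagabiiffute.
Rule 2 (degemination): /ff/ is a geminate; the first /f/ deletes. /gookaguagabiiffute/ → gookaguagabiifute.
Rule 3 (stop-cluster i-epenthesis): no segment meets the environment; /gookaguagabiifute/ is unchanged.
Rule 4 (final vowel raising): /e/ is a mid vowel in word-final position, so it raises to [i]. /gookaguagabiifute/ → gookaguagabiifuti.

gookaguagabiifuti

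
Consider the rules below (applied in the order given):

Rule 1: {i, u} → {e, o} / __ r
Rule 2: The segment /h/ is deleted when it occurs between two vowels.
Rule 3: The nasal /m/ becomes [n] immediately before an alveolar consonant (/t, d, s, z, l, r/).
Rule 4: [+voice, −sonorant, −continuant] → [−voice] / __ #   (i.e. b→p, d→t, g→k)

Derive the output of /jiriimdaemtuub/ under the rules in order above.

jeriindaentuup

Rule 1 (pre-rhotic lowering): /i/ is a high vowel immediately before /r/, so it lowers to [e]. /jiriimdaemtuub/ → jeriimdaemtuub.
Rule 2 (intervocalic h-deletion): no segment meets the environment; /jeriimdaemtuub/ is unchanged.
Rule 3 (nasal place assimilation): /m/ precedes the alveolar consonant /d/, so it assimilates in place to [n]. /m/ precedes the alveolar consonant /t/, so it assimilates in place to [n]. /jeriimdaemtuub/ → jeriindaentuub.
Rule 4 (final devoicing): /b/ is a voiced stop in word-final position, so it devoices to [p]. /jeriindaentuub/ → jeriindaentuup.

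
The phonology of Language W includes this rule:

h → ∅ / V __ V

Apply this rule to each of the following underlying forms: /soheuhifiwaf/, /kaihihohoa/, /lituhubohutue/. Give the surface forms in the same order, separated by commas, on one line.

soeuifiwaf, kaiiooa, lituuboutue

/soheuhifiwaf/: /h/ occurs between vowels /o/ and /e/, so it deletes. /h/ occurs between vowels /u/ and /i/, so it deletes. → [soeuifiwaf].
/kaihihohoa/: /h/ occurs between vowels /i/ and /i/, so it deletes. /h/ occurs between vowels /i/ and /o/, so it deletes. /h/ occurs between vowels /o/ and /o/, so it deletes. → [kaiiooa].
/lituhubohutue/: /h/ occurs between vowels /u/ and /u/, so it deletes. /h/ occurs between vowels /o/ and /u/, so it deletes. → [lituuboutue].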